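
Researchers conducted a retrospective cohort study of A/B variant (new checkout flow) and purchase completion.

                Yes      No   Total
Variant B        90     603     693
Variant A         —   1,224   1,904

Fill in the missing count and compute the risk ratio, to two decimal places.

The missing cell is in the unexposed row: 1904 − 1224 = 680.
So a = 90, b = 603, c = 680, d = 1224.
RR = [a/(a+b)] / [c/(c+d)] = (90/693) / (680/1904) = 0.12987/0.35714 = 0.36364

0.36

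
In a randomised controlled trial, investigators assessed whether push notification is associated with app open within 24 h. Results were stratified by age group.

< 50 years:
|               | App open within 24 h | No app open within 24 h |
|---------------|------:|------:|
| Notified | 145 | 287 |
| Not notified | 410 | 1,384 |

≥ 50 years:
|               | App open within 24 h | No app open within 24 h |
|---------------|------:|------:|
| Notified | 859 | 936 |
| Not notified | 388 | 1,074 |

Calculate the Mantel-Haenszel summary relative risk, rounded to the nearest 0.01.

1.71

RR_MH = Σ(aᵢ·n₀ᵢ/nᵢ) / Σ(cᵢ·n₁ᵢ/nᵢ), with n₁ᵢ = aᵢ+bᵢ (exposed), n₀ᵢ = cᵢ+dᵢ (unexposed), nᵢ = n₁ᵢ+n₀ᵢ.
Stratum 1 (< 50 years): n₁ = 432, n₀ = 1794, n = 2226; a·n₀/n = 145·1794/2226 = 116.8598; c·n₁/n = 410·432/2226 = 79.5687
Stratum 2 (≥ 50 years): n₁ = 1795, n₀ = 1462, n = 3257; a·n₀/n = 859·1462/3257 = 385.5874; c·n₁/n = 388·1795/3257 = 213.8348
RR_MH = (116.8598 + 385.5874) / (79.5687 + 213.8348) = 502.4472 / 293.4036 = 1.71248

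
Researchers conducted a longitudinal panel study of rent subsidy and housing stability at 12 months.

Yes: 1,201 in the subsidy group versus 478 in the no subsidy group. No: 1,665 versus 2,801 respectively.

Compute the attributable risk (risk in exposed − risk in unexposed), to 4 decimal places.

From the description: a = 1201, b = 1665, c = 478, d = 2801.
Risk in exposed = 1201/2866 = 0.419051; risk in unexposed = 478/3279 = 0.145776.
Risk difference = 0.419051 − 0.145776 = 0.273275

0.2733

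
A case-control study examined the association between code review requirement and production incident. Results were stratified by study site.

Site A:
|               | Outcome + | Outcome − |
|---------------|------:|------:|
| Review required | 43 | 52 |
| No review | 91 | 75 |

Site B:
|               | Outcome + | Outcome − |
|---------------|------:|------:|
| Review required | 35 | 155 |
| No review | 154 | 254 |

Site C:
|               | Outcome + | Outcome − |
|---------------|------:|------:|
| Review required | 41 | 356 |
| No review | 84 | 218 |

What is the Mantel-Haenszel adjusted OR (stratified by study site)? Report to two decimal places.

0.40

OR_MH = Σ(aᵢdᵢ/nᵢ) / Σ(bᵢcᵢ/nᵢ), where nᵢ is the stratum total.
Stratum 1 (Site A): n = 261; a·d/n = 43·75/261 = 12.3563; b·c/n = 52·91/261 = 18.1303
Stratum 2 (Site B): n = 598; a·d/n = 35·254/598 = 14.8662; b·c/n = 155·154/598 = 39.9164
Stratum 3 (Site C): n = 699; a·d/n = 41·218/699 = 12.7868; b·c/n = 356·84/699 = 42.7811
OR_MH = (12.3563 + 14.8662 + 12.7868) / (18.1303 + 39.9164 + 42.7811) = 40.0094 / 100.8278 = 0.39681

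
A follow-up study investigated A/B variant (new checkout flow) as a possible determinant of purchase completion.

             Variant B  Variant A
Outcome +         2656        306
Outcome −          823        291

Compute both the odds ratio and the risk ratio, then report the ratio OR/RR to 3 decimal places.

Reading the table with exposure as columns: a = 2656 (Variant B, case), b = 823 (Variant B, non-case), c = 306 (Variant A, case), d = 291.
OR = (2656·291)/(823·306) = 772896/251838 = 3.06902
Risk in exposed = 2656/3479 = 0.76344; risk in unexposed = 306/597 = 0.51256; RR = 1.48945
OR/RR = 3.06902 / 1.48945 = 2.06050
The outcome is not rare, so the OR lies further from 1 than the RR.

2.061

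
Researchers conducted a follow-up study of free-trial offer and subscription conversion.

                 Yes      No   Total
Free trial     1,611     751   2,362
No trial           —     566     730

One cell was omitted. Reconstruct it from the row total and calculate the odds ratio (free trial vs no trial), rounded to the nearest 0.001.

7.403

The missing cell is in the unexposed row: 730 − 566 = 164.
So a = 1611, b = 751, c = 164, d = 566.
OR = (a·d)/(b·c) = (1611 × 566) / (751 × 164) = 911826 / 123164 = 7.40335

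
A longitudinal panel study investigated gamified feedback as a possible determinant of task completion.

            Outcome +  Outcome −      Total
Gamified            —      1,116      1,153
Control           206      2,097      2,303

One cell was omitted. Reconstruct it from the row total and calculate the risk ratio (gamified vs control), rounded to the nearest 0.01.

The missing cell is in the exposed row: 1153 − 1116 = 37.
So a = 37, b = 1116, c = 206, d = 2097.
RR = [a/(a+b)] / [c/(c+d)] = (37/1153) / (206/2303) = 0.03209/0.08945 = 0.35876

0.36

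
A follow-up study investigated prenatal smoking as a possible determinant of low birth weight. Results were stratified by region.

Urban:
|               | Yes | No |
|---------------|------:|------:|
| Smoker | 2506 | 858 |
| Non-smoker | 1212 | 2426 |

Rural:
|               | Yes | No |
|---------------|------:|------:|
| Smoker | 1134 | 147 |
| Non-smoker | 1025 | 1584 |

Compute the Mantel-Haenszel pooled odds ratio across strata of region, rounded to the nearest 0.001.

7.103

OR_MH = Σ(aᵢdᵢ/nᵢ) / Σ(bᵢcᵢ/nᵢ), where nᵢ is the stratum total.
Stratum 1 (Urban): n = 7002; a·d/n = 2506·2426/7002 = 868.2599; b·c/n = 858·1212/7002 = 148.5141
Stratum 2 (Rural): n = 3890; a·d/n = 1134·1584/3890 = 461.7625; b·c/n = 147·1025/3890 = 38.7339
OR_MH = (868.2599 + 461.7625) / (148.5141 + 38.7339) = 1330.0224 / 187.2481 = 7.10300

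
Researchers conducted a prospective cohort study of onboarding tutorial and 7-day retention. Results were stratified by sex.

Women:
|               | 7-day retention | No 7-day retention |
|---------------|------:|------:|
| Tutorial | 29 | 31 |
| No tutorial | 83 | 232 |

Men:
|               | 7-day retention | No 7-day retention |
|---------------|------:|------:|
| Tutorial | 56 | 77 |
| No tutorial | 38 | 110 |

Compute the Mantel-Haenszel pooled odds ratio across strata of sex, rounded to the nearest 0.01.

OR_MH = Σ(aᵢdᵢ/nᵢ) / Σ(bᵢcᵢ/nᵢ), where nᵢ is the stratum total.
Stratum 1 (Women): n = 375; a·d/n = 29·232/375 = 17.9413; b·c/n = 31·83/375 = 6.8613
Stratum 2 (Men): n = 281; a·d/n = 56·110/281 = 21.9217; b·c/n = 77·38/281 = 10.4128
OR_MH = (17.9413 + 21.9217) / (6.8613 + 10.4128) = 39.8630 / 17.2741 = 2.30767

2.31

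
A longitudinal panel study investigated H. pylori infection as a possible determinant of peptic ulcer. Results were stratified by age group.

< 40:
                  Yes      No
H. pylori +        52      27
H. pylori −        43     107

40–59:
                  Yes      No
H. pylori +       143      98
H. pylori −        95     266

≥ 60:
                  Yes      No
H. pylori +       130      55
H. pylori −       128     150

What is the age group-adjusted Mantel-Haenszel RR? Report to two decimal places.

RR_MH = Σ(aᵢ·n₀ᵢ/nᵢ) / Σ(cᵢ·n₁ᵢ/nᵢ), with n₁ᵢ = aᵢ+bᵢ (exposed), n₀ᵢ = cᵢ+dᵢ (unexposed), nᵢ = n₁ᵢ+n₀ᵢ.
Stratum 1 (< 40): n₁ = 79, n₀ = 150, n = 229; a·n₀/n = 52·150/229 = 34.0611; c·n₁/n = 43·79/229 = 14.8341
Stratum 2 (40–59): n₁ = 241, n₀ = 361, n = 602; a·n₀/n = 143·361/602 = 85.7525; c·n₁/n = 95·241/602 = 38.0316
Stratum 3 (≥ 60): n₁ = 185, n₀ = 278, n = 463; a·n₀/n = 130·278/463 = 78.0562; c·n₁/n = 128·185/463 = 51.1447
RR_MH = (34.0611 + 85.7525 + 78.0562) / (14.8341 + 38.0316 + 51.1447) = 197.8698 / 104.0103 = 1.90241

1.90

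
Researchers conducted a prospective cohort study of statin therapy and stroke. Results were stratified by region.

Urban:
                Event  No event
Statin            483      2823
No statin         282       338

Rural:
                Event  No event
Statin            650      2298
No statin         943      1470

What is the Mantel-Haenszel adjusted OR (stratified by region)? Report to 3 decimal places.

OR_MH = Σ(aᵢdᵢ/nᵢ) / Σ(bᵢcᵢ/nᵢ), where nᵢ is the stratum total.
Stratum 1 (Urban): n = 3926; a·d/n = 483·338/3926 = 41.5828; b·c/n = 2823·282/3926 = 202.7728
Stratum 2 (Rural): n = 5361; a·d/n = 650·1470/5361 = 178.2317; b·c/n = 2298·943/5361 = 404.2182
OR_MH = (41.5828 + 178.2317) / (202.7728 + 404.2182) = 219.8145 / 606.9910 = 0.36214

0.362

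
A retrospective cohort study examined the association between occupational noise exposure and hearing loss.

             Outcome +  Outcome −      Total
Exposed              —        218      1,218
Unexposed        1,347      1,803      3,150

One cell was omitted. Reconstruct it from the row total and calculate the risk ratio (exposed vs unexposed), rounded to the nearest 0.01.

1.92

The missing cell is in the exposed row: 1218 − 218 = 1000.
So a = 1000, b = 218, c = 1347, d = 1803.
RR = [a/(a+b)] / [c/(c+d)] = (1000/1218) / (1347/3150) = 0.82102/0.42762 = 1.91998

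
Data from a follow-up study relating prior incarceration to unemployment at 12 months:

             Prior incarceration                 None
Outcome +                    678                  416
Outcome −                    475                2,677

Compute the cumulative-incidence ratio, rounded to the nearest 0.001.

4.372

Reading the table with exposure as columns: a = 678 (Prior incarceration, case), b = 475 (Prior incarceration, non-case), c = 416 (None, case), d = 2677.
Risk in exposed = 678/1153 = 0.58803; risk in unexposed = 416/3093 = 0.13450.
RR = 0.58803 / 0.13450 = 4.37207
The risk among the exposed is 4.37 times that among the unexposed.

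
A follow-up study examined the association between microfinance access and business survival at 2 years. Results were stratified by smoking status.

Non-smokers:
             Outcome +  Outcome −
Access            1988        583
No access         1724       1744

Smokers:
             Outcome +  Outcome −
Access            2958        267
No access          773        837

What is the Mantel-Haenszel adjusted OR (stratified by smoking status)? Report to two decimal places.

5.19

OR_MH = Σ(aᵢdᵢ/nᵢ) / Σ(bᵢcᵢ/nᵢ), where nᵢ is the stratum total.
Stratum 1 (Non-smokers): n = 6039; a·d/n = 1988·1744/6039 = 574.1136; b·c/n = 583·1724/6039 = 166.4335
Stratum 2 (Smokers): n = 4835; a·d/n = 2958·837/4835 = 512.0674; b·c/n = 267·773/4835 = 42.6869
OR_MH = (574.1136 + 512.0674) / (166.4335 + 42.6869) = 1086.1810 / 209.1204 = 5.19405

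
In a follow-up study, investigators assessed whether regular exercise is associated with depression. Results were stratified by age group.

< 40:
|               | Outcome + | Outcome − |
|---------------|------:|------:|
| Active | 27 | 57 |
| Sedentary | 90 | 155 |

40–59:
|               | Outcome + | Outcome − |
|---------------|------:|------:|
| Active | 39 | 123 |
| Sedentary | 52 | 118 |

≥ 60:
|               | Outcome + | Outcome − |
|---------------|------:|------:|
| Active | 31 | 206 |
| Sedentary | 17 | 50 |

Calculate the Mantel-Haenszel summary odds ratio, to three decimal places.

OR_MH = Σ(aᵢdᵢ/nᵢ) / Σ(bᵢcᵢ/nᵢ), where nᵢ is the stratum total.
Stratum 1 (< 40): n = 329; a·d/n = 27·155/329 = 12.7204; b·c/n = 57·90/329 = 15.5927
Stratum 2 (40–59): n = 332; a·d/n = 39·118/332 = 13.8614; b·c/n = 123·52/332 = 19.2651
Stratum 3 (≥ 60): n = 304; a·d/n = 31·50/304 = 5.0987; b·c/n = 206·17/304 = 11.5197
OR_MH = (12.7204 + 13.8614 + 5.0987) / (15.5927 + 19.2651 + 11.5197) = 31.6805 / 46.3775 = 0.68310

0.683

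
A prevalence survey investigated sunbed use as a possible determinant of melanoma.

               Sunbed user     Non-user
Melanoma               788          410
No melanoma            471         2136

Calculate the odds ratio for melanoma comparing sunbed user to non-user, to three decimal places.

Reading the table with exposure as columns: a = 788 (Sunbed user, case), b = 471 (Sunbed user, non-case), c = 410 (Non-user, case), d = 2136.
OR = (a·d)/(b·c) = (788 × 2136) / (471 × 410) = 1683168 / 193110 = 8.71611
The odds of melanoma are about 8.72 times as high in the sunbed user group.

8.716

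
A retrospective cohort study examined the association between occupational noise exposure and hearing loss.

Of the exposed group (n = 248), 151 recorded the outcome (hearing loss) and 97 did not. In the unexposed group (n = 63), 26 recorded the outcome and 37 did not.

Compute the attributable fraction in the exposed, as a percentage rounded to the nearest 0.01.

From the description: a = 151, b = 97, c = 26, d = 37.
Risk in exposed = 151/248 = 0.60887; risk in unexposed = 26/63 = 0.41270.
RR = 0.60887/0.41270 = 1.47534
AR% = (RR − 1)/RR × 100 = (1.47534 − 1)/1.47534 × 100 = 32.2191%

32.22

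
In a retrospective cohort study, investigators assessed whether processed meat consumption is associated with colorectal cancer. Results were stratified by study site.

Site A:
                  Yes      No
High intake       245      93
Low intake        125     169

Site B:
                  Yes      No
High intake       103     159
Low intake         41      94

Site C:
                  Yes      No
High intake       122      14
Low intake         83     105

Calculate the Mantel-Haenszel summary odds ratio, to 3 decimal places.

OR_MH = Σ(aᵢdᵢ/nᵢ) / Σ(bᵢcᵢ/nᵢ), where nᵢ is the stratum total.
Stratum 1 (Site A): n = 632; a·d/n = 245·169/632 = 65.5142; b·c/n = 93·125/632 = 18.3940
Stratum 2 (Site B): n = 397; a·d/n = 103·94/397 = 24.3879; b·c/n = 159·41/397 = 16.4207
Stratum 3 (Site C): n = 324; a·d/n = 122·105/324 = 39.5370; b·c/n = 14·83/324 = 3.5864
OR_MH = (65.5142 + 24.3879 + 39.5370) / (18.3940 + 16.4207 + 3.5864) = 129.4392 / 38.4011 = 3.37072

3.371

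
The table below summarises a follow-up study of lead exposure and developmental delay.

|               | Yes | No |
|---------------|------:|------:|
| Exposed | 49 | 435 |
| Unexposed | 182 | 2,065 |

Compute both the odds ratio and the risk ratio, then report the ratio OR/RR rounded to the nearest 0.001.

1.023

Cells: a = 49, b = 435, c = 182, d = 2065.
OR = (49·2065)/(435·182) = 101185/79170 = 1.27807
Risk in exposed = 49/484 = 0.10124; risk in unexposed = 182/2247 = 0.08100; RR = 1.24992
OR/RR = 1.27807 / 1.24992 = 1.02252
The outcome is not rare, so the OR lies further from 1 than the RR.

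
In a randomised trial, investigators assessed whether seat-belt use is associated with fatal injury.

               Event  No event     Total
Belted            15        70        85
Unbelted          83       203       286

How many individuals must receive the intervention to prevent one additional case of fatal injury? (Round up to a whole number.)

Risk in treated group = 15/85 = 0.17647; risk in control = 83/286 = 0.29021.
Absolute risk reduction = 0.29021 − 0.17647 = 0.11374
NNT = 1 / ARR = 1 / 0.11374 = 8.792 → round up → 9

9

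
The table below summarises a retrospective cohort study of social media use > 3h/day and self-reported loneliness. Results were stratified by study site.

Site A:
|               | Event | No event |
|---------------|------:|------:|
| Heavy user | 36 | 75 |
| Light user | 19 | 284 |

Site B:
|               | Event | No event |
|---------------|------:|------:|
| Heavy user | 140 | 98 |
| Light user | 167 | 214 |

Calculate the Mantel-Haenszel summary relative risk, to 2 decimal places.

1.62

RR_MH = Σ(aᵢ·n₀ᵢ/nᵢ) / Σ(cᵢ·n₁ᵢ/nᵢ), with n₁ᵢ = aᵢ+bᵢ (exposed), n₀ᵢ = cᵢ+dᵢ (unexposed), nᵢ = n₁ᵢ+n₀ᵢ.
Stratum 1 (Site A): n₁ = 111, n₀ = 303, n = 414; a·n₀/n = 36·303/414 = 26.3478; c·n₁/n = 19·111/414 = 5.0942
Stratum 2 (Site B): n₁ = 238, n₀ = 381, n = 619; a·n₀/n = 140·381/619 = 86.1712; c·n₁/n = 167·238/619 = 64.2100
RR_MH = (26.3478 + 86.1712) / (5.0942 + 64.2100) = 112.5191 / 69.3042 = 1.62355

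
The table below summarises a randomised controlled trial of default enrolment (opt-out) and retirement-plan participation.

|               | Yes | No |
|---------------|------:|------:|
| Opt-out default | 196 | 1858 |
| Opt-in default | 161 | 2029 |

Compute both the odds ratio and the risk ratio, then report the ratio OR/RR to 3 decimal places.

1.024

Cells: a = 196, b = 1858, c = 161, d = 2029.
OR = (196·2029)/(1858·161) = 397684/299138 = 1.32943
Risk in exposed = 196/2054 = 0.09542; risk in unexposed = 161/2190 = 0.07352; RR = 1.29800
OR/RR = 1.32943 / 1.29800 = 1.02422
The outcome is rare in both groups, so OR ≈ RR (ratio near 1).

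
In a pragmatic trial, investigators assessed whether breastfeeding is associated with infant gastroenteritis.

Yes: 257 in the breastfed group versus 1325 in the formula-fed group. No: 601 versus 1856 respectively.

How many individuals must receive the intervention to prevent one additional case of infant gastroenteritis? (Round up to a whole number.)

9

Risk in treated group = 257/858 = 0.29953; risk in control = 1325/3181 = 0.41654.
Absolute risk reduction = 0.41654 − 0.29953 = 0.11700
NNT = 1 / ARR = 1 / 0.11700 = 8.547 → round up → 9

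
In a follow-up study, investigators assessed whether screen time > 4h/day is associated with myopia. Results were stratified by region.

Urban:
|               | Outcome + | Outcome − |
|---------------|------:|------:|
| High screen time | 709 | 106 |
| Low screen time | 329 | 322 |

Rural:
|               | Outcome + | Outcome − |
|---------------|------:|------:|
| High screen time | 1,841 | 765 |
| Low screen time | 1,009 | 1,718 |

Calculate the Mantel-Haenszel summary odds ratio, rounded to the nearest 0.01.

4.44

OR_MH = Σ(aᵢdᵢ/nᵢ) / Σ(bᵢcᵢ/nᵢ), where nᵢ is the stratum total.
Stratum 1 (Urban): n = 1466; a·d/n = 709·322/1466 = 155.7285; b·c/n = 106·329/1466 = 23.7885
Stratum 2 (Rural): n = 5333; a·d/n = 1841·1718/5333 = 593.0692; b·c/n = 765·1009/5333 = 144.7375
OR_MH = (155.7285 + 593.0692) / (23.7885 + 144.7375) = 748.7977 / 168.5260 = 4.44322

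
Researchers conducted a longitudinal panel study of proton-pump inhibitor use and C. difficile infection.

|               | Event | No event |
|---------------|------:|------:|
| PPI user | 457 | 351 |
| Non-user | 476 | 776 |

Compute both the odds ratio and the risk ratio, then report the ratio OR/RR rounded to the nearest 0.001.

Cells: a = 457, b = 351, c = 476, d = 776.
OR = (457·776)/(351·476) = 354632/167076 = 2.12258
Risk in exposed = 457/808 = 0.56559; risk in unexposed = 476/1252 = 0.38019; RR = 1.48765
OR/RR = 2.12258 / 1.48765 = 1.42680
The outcome is not rare, so the OR lies further from 1 than the RR.

1.427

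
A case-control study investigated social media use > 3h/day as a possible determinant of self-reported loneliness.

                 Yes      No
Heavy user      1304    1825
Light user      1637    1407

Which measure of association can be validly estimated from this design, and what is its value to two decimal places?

Cells: a = 1304, b = 1825, c = 1637, d = 1407.
This is a case-control study: participants were sampled on outcome status, so risks in the source population cannot be estimated directly — relative risk is not valid here. The odds ratio is the appropriate measure.
OR = (a·d)/(b·c) = (1304 × 1407) / (1825 × 1637) = 1834728 / 2987525 = 0.61413

0.61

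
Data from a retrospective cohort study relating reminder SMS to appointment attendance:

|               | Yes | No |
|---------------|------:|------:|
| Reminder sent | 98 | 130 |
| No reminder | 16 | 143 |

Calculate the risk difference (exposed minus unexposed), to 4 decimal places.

Cells: a = 98, b = 130, c = 16, d = 143.
Risk in exposed = 98/228 = 0.429825; risk in unexposed = 16/159 = 0.100629.
Risk difference = 0.429825 − 0.100629 = 0.329196

0.3292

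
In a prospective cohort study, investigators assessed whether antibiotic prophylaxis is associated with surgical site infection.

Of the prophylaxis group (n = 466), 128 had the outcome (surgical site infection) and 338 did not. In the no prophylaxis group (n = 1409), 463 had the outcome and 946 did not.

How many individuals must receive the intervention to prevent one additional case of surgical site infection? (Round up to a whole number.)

Risk in treated group = 128/466 = 0.27468; risk in control = 463/1409 = 0.32860.
Absolute risk reduction = 0.32860 − 0.27468 = 0.05392
NNT = 1 / ARR = 1 / 0.05392 = 18.545 → round up → 19

19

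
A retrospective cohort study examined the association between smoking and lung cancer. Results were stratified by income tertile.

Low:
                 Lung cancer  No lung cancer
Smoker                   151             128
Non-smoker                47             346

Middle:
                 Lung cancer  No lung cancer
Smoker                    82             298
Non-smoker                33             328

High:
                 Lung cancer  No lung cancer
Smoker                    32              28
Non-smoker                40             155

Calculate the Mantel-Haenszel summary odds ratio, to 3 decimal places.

OR_MH = Σ(aᵢdᵢ/nᵢ) / Σ(bᵢcᵢ/nᵢ), where nᵢ is the stratum total.
Stratum 1 (Low): n = 672; a·d/n = 151·346/672 = 77.7470; b·c/n = 128·47/672 = 8.9524
Stratum 2 (Middle): n = 741; a·d/n = 82·328/741 = 36.2969; b·c/n = 298·33/741 = 13.2713
Stratum 3 (High): n = 255; a·d/n = 32·155/255 = 19.4510; b·c/n = 28·40/255 = 4.3922
OR_MH = (77.7470 + 36.2969 + 19.4510) / (8.9524 + 13.2713 + 4.3922) = 133.4949 / 26.6158 = 5.01563

5.016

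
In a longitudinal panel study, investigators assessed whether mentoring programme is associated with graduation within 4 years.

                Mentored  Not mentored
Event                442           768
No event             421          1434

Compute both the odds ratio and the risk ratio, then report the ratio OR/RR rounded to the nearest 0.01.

1.33

Reading the table with exposure as columns: a = 442 (Mentored, case), b = 421 (Mentored, non-case), c = 768 (Not mentored, case), d = 1434.
OR = (442·1434)/(421·768) = 633828/323328 = 1.96033
Risk in exposed = 442/863 = 0.51217; risk in unexposed = 768/2202 = 0.34877; RR = 1.46848
OR/RR = 1.96033 / 1.46848 = 1.33494
The outcome is not rare, so the OR lies further from 1 than the RR.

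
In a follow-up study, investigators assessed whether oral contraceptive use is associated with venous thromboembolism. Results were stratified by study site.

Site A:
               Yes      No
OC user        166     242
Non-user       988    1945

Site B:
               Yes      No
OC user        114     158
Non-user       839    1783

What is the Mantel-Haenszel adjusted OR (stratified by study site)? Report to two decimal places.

OR_MH = Σ(aᵢdᵢ/nᵢ) / Σ(bᵢcᵢ/nᵢ), where nᵢ is the stratum total.
Stratum 1 (Site A): n = 3341; a·d/n = 166·1945/3341 = 96.6387; b·c/n = 242·988/3341 = 71.5642
Stratum 2 (Site B): n = 2894; a·d/n = 114·1783/2894 = 70.2357; b·c/n = 158·839/2894 = 45.8058
OR_MH = (96.6387 + 70.2357) / (71.5642 + 45.8058) = 166.8744 / 117.3700 = 1.42178

1.42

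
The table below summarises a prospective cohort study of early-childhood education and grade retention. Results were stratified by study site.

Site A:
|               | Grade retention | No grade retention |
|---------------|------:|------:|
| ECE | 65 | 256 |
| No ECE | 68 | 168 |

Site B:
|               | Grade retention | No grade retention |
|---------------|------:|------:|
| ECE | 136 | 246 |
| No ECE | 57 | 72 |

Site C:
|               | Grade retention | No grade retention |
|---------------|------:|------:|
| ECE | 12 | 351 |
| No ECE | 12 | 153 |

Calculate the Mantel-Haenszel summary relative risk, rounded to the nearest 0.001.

0.729

RR_MH = Σ(aᵢ·n₀ᵢ/nᵢ) / Σ(cᵢ·n₁ᵢ/nᵢ), with n₁ᵢ = aᵢ+bᵢ (exposed), n₀ᵢ = cᵢ+dᵢ (unexposed), nᵢ = n₁ᵢ+n₀ᵢ.
Stratum 1 (Site A): n₁ = 321, n₀ = 236, n = 557; a·n₀/n = 65·236/557 = 27.5404; c·n₁/n = 68·321/557 = 39.1885
Stratum 2 (Site B): n₁ = 382, n₀ = 129, n = 511; a·n₀/n = 136·129/511 = 34.3327; c·n₁/n = 57·382/511 = 42.6106
Stratum 3 (Site C): n₁ = 363, n₀ = 165, n = 528; a·n₀/n = 12·165/528 = 3.7500; c·n₁/n = 12·363/528 = 8.2500
RR_MH = (27.5404 + 34.3327 + 3.7500) / (39.1885 + 42.6106 + 8.2500) = 65.6231 / 90.0491 = 0.72875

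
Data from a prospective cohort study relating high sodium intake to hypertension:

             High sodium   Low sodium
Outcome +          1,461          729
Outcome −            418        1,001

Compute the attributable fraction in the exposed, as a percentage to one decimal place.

Reading the table with exposure as columns: a = 1461 (High sodium, case), b = 418 (High sodium, non-case), c = 729 (Low sodium, case), d = 1001.
Risk in exposed = 1461/1879 = 0.77754; risk in unexposed = 729/1730 = 0.42139.
RR = 0.77754/0.42139 = 1.84519
AR% = (RR − 1)/RR × 100 = (1.84519 − 1)/1.84519 × 100 = 45.8052%

45.8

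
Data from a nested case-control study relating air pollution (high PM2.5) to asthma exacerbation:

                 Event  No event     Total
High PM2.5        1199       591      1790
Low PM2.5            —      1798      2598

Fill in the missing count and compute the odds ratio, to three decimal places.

The missing cell is in the unexposed row: 2598 − 1798 = 800.
So a = 1199, b = 591, c = 800, d = 1798.
OR = (a·d)/(b·c) = (1199 × 1798) / (591 × 800) = 2155802 / 472800 = 4.55965

4.560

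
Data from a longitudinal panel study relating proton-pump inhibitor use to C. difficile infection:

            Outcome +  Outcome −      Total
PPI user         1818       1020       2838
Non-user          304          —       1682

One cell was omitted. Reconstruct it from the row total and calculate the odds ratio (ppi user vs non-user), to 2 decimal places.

8.08

The missing cell is in the unexposed row: 1682 − 304 = 1378.
So a = 1818, b = 1020, c = 304, d = 1378.
OR = (a·d)/(b·c) = (1818 × 1378) / (1020 × 304) = 2505204 / 310080 = 8.07922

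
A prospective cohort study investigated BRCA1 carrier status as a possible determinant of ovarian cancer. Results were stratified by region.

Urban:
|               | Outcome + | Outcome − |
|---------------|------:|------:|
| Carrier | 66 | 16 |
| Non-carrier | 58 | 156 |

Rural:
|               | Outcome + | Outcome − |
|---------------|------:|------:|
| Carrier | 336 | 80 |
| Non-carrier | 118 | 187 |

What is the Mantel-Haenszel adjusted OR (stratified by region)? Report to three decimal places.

7.513

OR_MH = Σ(aᵢdᵢ/nᵢ) / Σ(bᵢcᵢ/nᵢ), where nᵢ is the stratum total.
Stratum 1 (Urban): n = 296; a·d/n = 66·156/296 = 34.7838; b·c/n = 16·58/296 = 3.1351
Stratum 2 (Rural): n = 721; a·d/n = 336·187/721 = 87.1456; b·c/n = 80·118/721 = 13.0929
OR_MH = (34.7838 + 87.1456) / (3.1351 + 13.0929) = 121.9294 / 16.2281 = 7.51349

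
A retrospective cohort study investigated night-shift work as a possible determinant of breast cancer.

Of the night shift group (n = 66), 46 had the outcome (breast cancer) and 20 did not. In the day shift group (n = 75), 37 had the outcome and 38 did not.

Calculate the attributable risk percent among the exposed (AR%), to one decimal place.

29.2

From the description: a = 46, b = 20, c = 37, d = 38.
Risk in exposed = 46/66 = 0.69697; risk in unexposed = 37/75 = 0.49333.
RR = 0.69697/0.49333 = 1.41278
AR% = (RR − 1)/RR × 100 = (1.41278 − 1)/1.41278 × 100 = 29.2174%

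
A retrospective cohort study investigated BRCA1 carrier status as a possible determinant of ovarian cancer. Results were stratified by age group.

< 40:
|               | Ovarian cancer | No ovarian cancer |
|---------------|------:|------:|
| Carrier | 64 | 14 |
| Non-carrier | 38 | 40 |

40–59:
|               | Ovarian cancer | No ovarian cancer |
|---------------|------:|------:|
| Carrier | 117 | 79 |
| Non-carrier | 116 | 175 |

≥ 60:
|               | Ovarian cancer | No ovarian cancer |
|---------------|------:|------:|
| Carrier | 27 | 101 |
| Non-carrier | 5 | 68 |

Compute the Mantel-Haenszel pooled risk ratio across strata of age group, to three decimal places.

RR_MH = Σ(aᵢ·n₀ᵢ/nᵢ) / Σ(cᵢ·n₁ᵢ/nᵢ), with n₁ᵢ = aᵢ+bᵢ (exposed), n₀ᵢ = cᵢ+dᵢ (unexposed), nᵢ = n₁ᵢ+n₀ᵢ.
Stratum 1 (< 40): n₁ = 78, n₀ = 78, n = 156; a·n₀/n = 64·78/156 = 32.0000; c·n₁/n = 38·78/156 = 19.0000
Stratum 2 (40–59): n₁ = 196, n₀ = 291, n = 487; a·n₀/n = 117·291/487 = 69.9117; c·n₁/n = 116·196/487 = 46.6858
Stratum 3 (≥ 60): n₁ = 128, n₀ = 73, n = 201; a·n₀/n = 27·73/201 = 9.8060; c·n₁/n = 5·128/201 = 3.1841
RR_MH = (32.0000 + 69.9117 + 9.8060) / (19.0000 + 46.6858 + 3.1841) = 111.7177 / 68.8699 = 1.62216

1.622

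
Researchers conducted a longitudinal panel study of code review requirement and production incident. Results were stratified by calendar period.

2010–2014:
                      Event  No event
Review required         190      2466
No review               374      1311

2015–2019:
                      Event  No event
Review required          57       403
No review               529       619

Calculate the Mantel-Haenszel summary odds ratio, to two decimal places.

0.23

OR_MH = Σ(aᵢdᵢ/nᵢ) / Σ(bᵢcᵢ/nᵢ), where nᵢ is the stratum total.
Stratum 1 (2010–2014): n = 4341; a·d/n = 190·1311/4341 = 57.3808; b·c/n = 2466·374/4341 = 212.4589
Stratum 2 (2015–2019): n = 1608; a·d/n = 57·619/1608 = 21.9422; b·c/n = 403·529/1608 = 132.5790
OR_MH = (57.3808 + 21.9422) / (212.4589 + 132.5790) = 79.3230 / 345.0379 = 0.22990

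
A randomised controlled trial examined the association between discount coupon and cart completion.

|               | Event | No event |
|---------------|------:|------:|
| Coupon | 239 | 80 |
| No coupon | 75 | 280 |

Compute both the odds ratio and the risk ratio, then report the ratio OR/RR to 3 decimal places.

3.145

Cells: a = 239, b = 80, c = 75, d = 280.
OR = (239·280)/(80·75) = 66920/6000 = 11.15333
Risk in exposed = 239/319 = 0.74922; risk in unexposed = 75/355 = 0.21127; RR = 3.54629
OR/RR = 11.15333 / 3.54629 = 3.14507
The outcome is not rare, so the OR lies further from 1 than the RR.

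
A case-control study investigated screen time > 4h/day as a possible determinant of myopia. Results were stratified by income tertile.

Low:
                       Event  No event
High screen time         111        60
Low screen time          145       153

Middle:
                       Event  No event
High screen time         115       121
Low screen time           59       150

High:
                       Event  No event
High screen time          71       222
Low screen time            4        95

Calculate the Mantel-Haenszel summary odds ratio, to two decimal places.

2.50

OR_MH = Σ(aᵢdᵢ/nᵢ) / Σ(bᵢcᵢ/nᵢ), where nᵢ is the stratum total.
Stratum 1 (Low): n = 469; a·d/n = 111·153/469 = 36.2111; b·c/n = 60·145/469 = 18.5501
Stratum 2 (Middle): n = 445; a·d/n = 115·150/445 = 38.7640; b·c/n = 121·59/445 = 16.0427
Stratum 3 (High): n = 392; a·d/n = 71·95/392 = 17.2066; b·c/n = 222·4/392 = 2.2653
OR_MH = (36.2111 + 38.7640 + 17.2066) / (18.5501 + 16.0427 + 2.2653) = 92.1818 / 36.8581 = 2.50099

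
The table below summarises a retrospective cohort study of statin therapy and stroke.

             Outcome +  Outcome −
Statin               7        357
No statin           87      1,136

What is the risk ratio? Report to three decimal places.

Cells: a = 7, b = 357, c = 87, d = 1136.
Risk in exposed = 7/364 = 0.01923; risk in unexposed = 87/1223 = 0.07114.
RR = 0.01923 / 0.07114 = 0.27034
The risk is 73% lower among the exposed than among the unexposed.

0.270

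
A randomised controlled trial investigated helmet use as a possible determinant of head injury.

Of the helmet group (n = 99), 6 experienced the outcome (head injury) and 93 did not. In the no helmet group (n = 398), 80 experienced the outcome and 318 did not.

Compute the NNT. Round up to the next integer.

Risk in treated group = 6/99 = 0.06061; risk in control = 80/398 = 0.20101.
Absolute risk reduction = 0.20101 − 0.06061 = 0.14040
NNT = 1 / ARR = 1 / 0.14040 = 7.123 → round up → 8

8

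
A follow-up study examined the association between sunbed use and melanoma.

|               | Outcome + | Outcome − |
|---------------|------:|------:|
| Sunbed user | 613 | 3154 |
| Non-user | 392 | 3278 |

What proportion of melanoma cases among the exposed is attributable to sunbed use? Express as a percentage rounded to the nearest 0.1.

Cells: a = 613, b = 3154, c = 392, d = 3278.
Risk in exposed = 613/3767 = 0.16273; risk in unexposed = 392/3670 = 0.10681.
RR = 0.16273/0.10681 = 1.52351
AR% = (RR − 1)/RR × 100 = (1.52351 − 1)/1.52351 × 100 = 34.3620%

34.4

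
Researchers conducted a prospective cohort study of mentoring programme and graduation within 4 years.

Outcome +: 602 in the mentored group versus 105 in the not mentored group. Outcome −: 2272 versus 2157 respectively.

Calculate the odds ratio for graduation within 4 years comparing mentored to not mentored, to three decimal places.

From the description: a = 602, b = 2272, c = 105, d = 2157.
OR = (a·d)/(b·c) = (602 × 2157) / (2272 × 105) = 1298514 / 238560 = 5.44313
The odds of graduation within 4 years are about 5.44 times as high in the mentored group.

5.443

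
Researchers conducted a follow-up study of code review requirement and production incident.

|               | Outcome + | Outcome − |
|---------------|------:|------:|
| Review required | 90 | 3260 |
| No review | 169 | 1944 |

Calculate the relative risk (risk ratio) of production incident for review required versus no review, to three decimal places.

0.336

Cells: a = 90, b = 3260, c = 169, d = 1944.
Risk in exposed = 90/3350 = 0.02687; risk in unexposed = 169/2113 = 0.07998.
RR = 0.02687 / 0.07998 = 0.33590
The risk is 66% lower among the exposed than among the unexposed.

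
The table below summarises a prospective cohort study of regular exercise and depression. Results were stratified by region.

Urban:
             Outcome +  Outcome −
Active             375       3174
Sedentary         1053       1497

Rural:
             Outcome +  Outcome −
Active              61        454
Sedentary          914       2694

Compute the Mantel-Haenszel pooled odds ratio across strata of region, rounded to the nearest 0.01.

OR_MH = Σ(aᵢdᵢ/nᵢ) / Σ(bᵢcᵢ/nᵢ), where nᵢ is the stratum total.
Stratum 1 (Urban): n = 6099; a·d/n = 375·1497/6099 = 92.0438; b·c/n = 3174·1053/6099 = 547.9951
Stratum 2 (Rural): n = 4123; a·d/n = 61·2694/4123 = 39.8579; b·c/n = 454·914/4123 = 100.6442
OR_MH = (92.0438 + 39.8579) / (547.9951 + 100.6442) = 131.9016 / 648.6393 = 0.20335

0.20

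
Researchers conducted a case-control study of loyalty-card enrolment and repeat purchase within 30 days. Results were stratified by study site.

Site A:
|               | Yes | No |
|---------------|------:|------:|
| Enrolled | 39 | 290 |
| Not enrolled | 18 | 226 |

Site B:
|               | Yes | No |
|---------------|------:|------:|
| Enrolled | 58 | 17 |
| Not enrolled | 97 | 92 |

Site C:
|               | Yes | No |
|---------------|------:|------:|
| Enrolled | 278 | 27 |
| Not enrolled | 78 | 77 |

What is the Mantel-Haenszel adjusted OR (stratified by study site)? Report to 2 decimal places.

4.12

OR_MH = Σ(aᵢdᵢ/nᵢ) / Σ(bᵢcᵢ/nᵢ), where nᵢ is the stratum total.
Stratum 1 (Site A): n = 573; a·d/n = 39·226/573 = 15.3822; b·c/n = 290·18/573 = 9.1099
Stratum 2 (Site B): n = 264; a·d/n = 58·92/264 = 20.2121; b·c/n = 17·97/264 = 6.2462
Stratum 3 (Site C): n = 460; a·d/n = 278·77/460 = 46.5348; b·c/n = 27·78/460 = 4.5783
OR_MH = (15.3822 + 20.2121 + 46.5348) / (9.1099 + 6.2462 + 4.5783) = 82.1291 / 19.9344 = 4.11996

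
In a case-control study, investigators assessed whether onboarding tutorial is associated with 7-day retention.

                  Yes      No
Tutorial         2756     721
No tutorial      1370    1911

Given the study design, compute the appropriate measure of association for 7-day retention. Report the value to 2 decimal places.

Cells: a = 2756, b = 721, c = 1370, d = 1911.
This is a case-control study: participants were sampled on outcome status, so risks in the source population cannot be estimated directly — relative risk is not valid here. The odds ratio is the appropriate measure.
OR = (a·d)/(b·c) = (2756 × 1911) / (721 × 1370) = 5266716 / 987770 = 5.33193

5.33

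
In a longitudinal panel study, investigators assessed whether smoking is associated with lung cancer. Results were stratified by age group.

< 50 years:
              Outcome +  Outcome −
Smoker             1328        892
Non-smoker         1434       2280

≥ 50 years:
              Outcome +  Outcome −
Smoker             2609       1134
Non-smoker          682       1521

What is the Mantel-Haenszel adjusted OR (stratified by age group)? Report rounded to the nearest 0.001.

3.407

OR_MH = Σ(aᵢdᵢ/nᵢ) / Σ(bᵢcᵢ/nᵢ), where nᵢ is the stratum total.
Stratum 1 (< 50 years): n = 5934; a·d/n = 1328·2280/5934 = 510.2528; b·c/n = 892·1434/5934 = 215.5592
Stratum 2 (≥ 50 years): n = 5946; a·d/n = 2609·1521/5946 = 667.3880; b·c/n = 1134·682/5946 = 130.0686
OR_MH = (510.2528 + 667.3880) / (215.5592 + 130.0686) = 1177.6408 / 345.6278 = 3.40725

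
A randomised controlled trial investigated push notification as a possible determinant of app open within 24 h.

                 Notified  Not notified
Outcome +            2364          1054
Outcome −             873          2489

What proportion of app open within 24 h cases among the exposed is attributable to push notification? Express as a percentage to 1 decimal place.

59.3

Reading the table with exposure as columns: a = 2364 (Notified, case), b = 873 (Notified, non-case), c = 1054 (Not notified, case), d = 2489.
Risk in exposed = 2364/3237 = 0.73031; risk in unexposed = 1054/3543 = 0.29749.
RR = 0.73031/0.29749 = 2.45491
AR% = (RR − 1)/RR × 100 = (2.45491 − 1)/2.45491 × 100 = 59.2653%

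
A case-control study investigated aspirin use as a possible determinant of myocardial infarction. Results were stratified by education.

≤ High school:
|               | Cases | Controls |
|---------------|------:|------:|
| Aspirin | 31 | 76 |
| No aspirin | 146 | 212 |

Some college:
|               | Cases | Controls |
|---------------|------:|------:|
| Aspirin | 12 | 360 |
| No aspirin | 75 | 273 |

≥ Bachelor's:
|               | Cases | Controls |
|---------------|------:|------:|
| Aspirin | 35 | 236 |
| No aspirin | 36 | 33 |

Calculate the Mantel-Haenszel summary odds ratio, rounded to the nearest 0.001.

OR_MH = Σ(aᵢdᵢ/nᵢ) / Σ(bᵢcᵢ/nᵢ), where nᵢ is the stratum total.
Stratum 1 (≤ High school): n = 465; a·d/n = 31·212/465 = 14.1333; b·c/n = 76·146/465 = 23.8624
Stratum 2 (Some college): n = 720; a·d/n = 12·273/720 = 4.5500; b·c/n = 360·75/720 = 37.5000
Stratum 3 (≥ Bachelor's): n = 340; a·d/n = 35·33/340 = 3.3971; b·c/n = 236·36/340 = 24.9882
OR_MH = (14.1333 + 4.5500 + 3.3971) / (23.8624 + 37.5000 + 24.9882) = 22.0804 / 86.3506 = 0.25571

0.256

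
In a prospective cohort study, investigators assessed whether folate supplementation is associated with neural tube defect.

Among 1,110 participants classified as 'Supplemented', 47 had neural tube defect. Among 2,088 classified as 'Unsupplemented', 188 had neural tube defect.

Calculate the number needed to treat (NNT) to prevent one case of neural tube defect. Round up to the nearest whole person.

Risk in treated group = 47/1110 = 0.04234; risk in control = 188/2088 = 0.09004.
Absolute risk reduction = 0.09004 − 0.04234 = 0.04770
NNT = 1 / ARR = 1 / 0.04770 = 20.966 → round up → 21

21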